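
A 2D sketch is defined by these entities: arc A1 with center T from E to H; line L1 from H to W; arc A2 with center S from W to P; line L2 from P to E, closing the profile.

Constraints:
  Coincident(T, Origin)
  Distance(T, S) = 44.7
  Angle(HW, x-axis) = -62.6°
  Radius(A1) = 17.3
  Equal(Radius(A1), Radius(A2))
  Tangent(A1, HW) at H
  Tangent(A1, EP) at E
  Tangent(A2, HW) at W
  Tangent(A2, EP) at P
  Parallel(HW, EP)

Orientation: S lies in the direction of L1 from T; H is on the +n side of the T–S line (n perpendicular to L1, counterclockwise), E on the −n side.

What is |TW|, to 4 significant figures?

47.93

Tangency of A1 to both parallel lines with radius 17.3 puts H and E at T ± 17.3·n: H = (15.36, 7.961), E = (-15.36, -7.961). Equal radii place W and P the same way about S: W = S + 17.3·n = (35.93, -31.72), P = S − 17.3·n = (5.212, -47.65). Then |TW| = |W − T| = 47.93.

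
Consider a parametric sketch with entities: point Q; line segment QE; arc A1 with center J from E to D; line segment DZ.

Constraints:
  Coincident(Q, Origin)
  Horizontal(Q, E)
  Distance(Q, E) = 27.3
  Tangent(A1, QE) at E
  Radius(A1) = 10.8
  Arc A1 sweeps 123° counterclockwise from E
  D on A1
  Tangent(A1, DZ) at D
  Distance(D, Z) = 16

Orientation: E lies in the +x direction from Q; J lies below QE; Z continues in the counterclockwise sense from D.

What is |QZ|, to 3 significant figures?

40.4

On A1, E sits at bearing 90° from J; a 123° counterclockwise sweep puts D at bearing 213°, so D = J + 10.8·(cos 213°, sin 213°) = (18.2, -16.7). The tangent condition forces JD to be normal to DZ, so DZ runs along (−sin 213°, cos 213°); with |DZ| = 16.0, Z = (27.0, -30.1). Then |QZ| = |Z − Q| = 40.4.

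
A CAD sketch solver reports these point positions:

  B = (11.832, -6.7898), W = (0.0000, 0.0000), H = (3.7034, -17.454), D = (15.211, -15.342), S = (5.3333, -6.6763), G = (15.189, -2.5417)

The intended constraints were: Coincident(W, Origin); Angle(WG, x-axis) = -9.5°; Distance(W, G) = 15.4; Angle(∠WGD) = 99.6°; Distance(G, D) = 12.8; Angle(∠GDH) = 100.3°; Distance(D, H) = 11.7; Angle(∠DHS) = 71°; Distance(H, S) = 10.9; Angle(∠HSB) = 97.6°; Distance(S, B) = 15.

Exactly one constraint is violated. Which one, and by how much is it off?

Distance(S, B) = 15 — off by 8.50.

W = (0.00, 0.00) ✓; WG at -9.500° ✓; |WG| = 15.40 ✓; ∠WGD = 99.60° ✓; |GD| = 12.80 ✓; ∠GDH = 100.3° ✓; |DH| = 11.70 ✓; ∠DHS = 71.00° ✓; |HS| = 10.90 ✓; ∠HSB = 97.60° ✓; |SB| = 6.500 ✗.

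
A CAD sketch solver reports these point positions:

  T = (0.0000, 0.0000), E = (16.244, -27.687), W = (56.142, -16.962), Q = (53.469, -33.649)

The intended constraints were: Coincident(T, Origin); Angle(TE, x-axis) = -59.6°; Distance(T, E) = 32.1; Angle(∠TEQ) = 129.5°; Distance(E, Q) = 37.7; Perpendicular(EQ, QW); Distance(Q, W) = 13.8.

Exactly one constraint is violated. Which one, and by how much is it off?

Distance(Q, W) = 13.8 — off by 3.10.

T = (0.00, 0.00) ✓; TE at -59.60° ✓; |TE| = 32.10 ✓; ∠TEQ = 129.5° ✓; |EQ| = 37.70 ✓; ∠(EQ, QW) = 90.00° ✓; |QW| = 16.90 ✗.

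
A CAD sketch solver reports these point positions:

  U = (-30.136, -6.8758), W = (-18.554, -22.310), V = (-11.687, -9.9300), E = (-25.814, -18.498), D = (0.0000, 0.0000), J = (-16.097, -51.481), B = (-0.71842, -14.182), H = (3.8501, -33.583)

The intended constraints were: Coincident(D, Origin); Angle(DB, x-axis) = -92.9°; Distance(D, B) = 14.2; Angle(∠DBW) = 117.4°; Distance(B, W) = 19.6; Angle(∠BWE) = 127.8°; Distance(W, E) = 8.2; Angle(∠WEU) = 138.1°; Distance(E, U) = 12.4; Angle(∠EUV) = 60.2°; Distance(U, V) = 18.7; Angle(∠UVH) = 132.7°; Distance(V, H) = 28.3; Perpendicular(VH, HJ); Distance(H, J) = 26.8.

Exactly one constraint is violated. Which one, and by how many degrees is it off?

Perpendicular(VH, HJ) — off by 8.60°.

D = (0.00, 0.00) ✓; DB at -92.90° ✓; |DB| = 14.20 ✓; ∠DBW = 117.4° ✓; |BW| = 19.60 ✓; ∠BWE = 127.8° ✓; |WE| = 8.200 ✓; ∠WEU = 138.1° ✓; |EU| = 12.40 ✓; ∠EUV = 60.20° ✓; |UV| = 18.70 ✓; ∠UVH = 132.7° ✓; |VH| = 28.30 ✓; ∠(VH, HJ) = 81.40° ✗; |HJ| = 26.80 ✓.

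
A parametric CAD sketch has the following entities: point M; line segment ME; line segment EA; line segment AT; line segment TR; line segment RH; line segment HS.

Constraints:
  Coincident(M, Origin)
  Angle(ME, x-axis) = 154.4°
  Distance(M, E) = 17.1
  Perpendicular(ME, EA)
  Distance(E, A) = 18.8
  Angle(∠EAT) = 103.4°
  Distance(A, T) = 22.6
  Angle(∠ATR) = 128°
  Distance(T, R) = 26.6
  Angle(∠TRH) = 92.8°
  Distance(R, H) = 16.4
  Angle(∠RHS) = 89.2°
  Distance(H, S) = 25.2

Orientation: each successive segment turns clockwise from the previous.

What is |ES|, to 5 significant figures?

15.865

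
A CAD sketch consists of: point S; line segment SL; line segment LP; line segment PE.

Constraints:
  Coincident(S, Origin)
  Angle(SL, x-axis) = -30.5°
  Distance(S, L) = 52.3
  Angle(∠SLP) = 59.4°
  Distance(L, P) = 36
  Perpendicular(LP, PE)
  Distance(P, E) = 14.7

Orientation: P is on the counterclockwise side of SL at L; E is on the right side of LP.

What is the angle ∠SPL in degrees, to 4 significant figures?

78.23°

S is at the origin; SL runs at -30.5° with length 52.3, so L = 52.3·(cos -30.5°, sin -30.5°) = (45.06, -26.54). ∠SLP = 59.4°, so LP runs at -30.5° + (180° − 59.4°) = 90.10° from the x-axis; with |LP| = 36.0, P = L + 36.0·(cos 90.10°, sin 90.10°) = (45.00, 9.456). Then cos ∠SPL = PS·PL / (|PS||PL|), giving 78.23°.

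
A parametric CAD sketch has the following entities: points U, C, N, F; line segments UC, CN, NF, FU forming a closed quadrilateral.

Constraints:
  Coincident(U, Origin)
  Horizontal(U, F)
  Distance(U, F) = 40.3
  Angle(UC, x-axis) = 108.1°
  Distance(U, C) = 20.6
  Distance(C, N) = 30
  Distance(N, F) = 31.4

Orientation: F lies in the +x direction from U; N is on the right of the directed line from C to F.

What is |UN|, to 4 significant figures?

11.14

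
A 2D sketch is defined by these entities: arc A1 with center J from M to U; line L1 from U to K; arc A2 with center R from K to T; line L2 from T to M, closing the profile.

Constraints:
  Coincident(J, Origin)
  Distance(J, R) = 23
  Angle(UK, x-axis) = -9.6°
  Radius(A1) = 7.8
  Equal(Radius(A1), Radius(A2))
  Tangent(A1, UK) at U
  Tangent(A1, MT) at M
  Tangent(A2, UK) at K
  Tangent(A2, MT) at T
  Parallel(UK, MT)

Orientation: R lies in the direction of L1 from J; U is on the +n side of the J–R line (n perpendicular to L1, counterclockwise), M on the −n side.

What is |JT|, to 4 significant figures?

24.29

The slot axis is L1's direction at -9.6°, so u = (cos -9.6°, sin -9.6°) = (0.9860, -0.1668) and n = (−sin -9.6°, cos -9.6°) = (0.1668, 0.9860). J is at the origin and R lies 23.0 along u from J, so R = 23.0·u = (22.68, -3.836). Tangency of A1 to both parallel lines with radius 7.8 puts U and M at J ± 7.8·n: U = (1.301, 7.691), M = (-1.301, -7.691). Equal radii place K and T the same way about R: K = R + 7.8·n = (23.98, 3.855), T = R − 7.8·n = (21.38, -11.53). Then |JT| = |T − J| = 24.29.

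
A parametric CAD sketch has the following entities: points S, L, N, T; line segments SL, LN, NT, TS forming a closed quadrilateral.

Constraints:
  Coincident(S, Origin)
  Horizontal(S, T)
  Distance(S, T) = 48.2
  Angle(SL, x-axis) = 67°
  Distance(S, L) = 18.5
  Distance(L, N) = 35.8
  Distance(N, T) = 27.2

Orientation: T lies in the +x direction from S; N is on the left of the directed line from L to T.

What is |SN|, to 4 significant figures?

49.43

S is at the origin; ST is horizontal with |ST| = 48.2 and T in +x, so T = (48.2, 0). SL runs at 67.0° with |SL| = 18.5, so L = (7.229, 17.03). N is determined by |LN| = 35.8 and |NT| = 27.2 together: it lies at the intersection of circle(L, 35.8) and circle(T, 27.2). With |LT| = 44.37, the foot of the radical line on LT is 28.29 from L and the perpendicular offset is √(35.8² − 28.29²) = 21.94. Taking the left-of-LT solution: N = (41.77, 26.43).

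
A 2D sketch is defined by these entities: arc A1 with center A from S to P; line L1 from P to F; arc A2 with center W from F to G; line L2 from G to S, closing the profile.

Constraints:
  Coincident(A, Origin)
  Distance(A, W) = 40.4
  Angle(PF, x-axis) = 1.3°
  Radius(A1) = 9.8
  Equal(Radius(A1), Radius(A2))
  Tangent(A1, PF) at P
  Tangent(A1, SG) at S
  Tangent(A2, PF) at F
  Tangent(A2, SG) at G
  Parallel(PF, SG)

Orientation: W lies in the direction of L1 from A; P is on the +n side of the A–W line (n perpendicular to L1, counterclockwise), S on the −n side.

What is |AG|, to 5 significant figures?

41.572

The slot axis is L1's direction at 1.3°, so u = (cos 1.3°, sin 1.3°) = (0.99974, 0.022687) and n = (−sin 1.3°, cos 1.3°) = (-0.022687, 0.99974). A is at the origin and W lies 40.4 along u from A, so W = 40.4·u = (40.390, 0.91657). Tangency of A1 to both parallel lines with radius 9.8 puts P and S at A ± 9.8·n: P = (-0.22234, 9.7975), S = (0.22234, -9.7975). Equal radii place F and G the same way about W: F = W + 9.8·n = (40.167, 10.714), G = W − 9.8·n = (40.612, -8.8809). Then |AG| = |G − A| = 41.572.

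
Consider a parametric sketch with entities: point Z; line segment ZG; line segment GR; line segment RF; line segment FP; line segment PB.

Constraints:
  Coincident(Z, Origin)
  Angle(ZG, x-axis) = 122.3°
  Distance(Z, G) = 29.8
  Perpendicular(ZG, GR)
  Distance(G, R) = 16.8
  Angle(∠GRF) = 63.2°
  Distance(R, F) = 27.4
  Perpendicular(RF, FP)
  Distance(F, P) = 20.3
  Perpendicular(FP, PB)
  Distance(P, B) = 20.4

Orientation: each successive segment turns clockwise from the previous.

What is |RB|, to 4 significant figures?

21.47

Z is at the origin; ZG runs at 122.3° with length 29.8, so G = (-15.92, 25.19). ZG is perpendicular to GR, so GR runs at 32.30°; with |GR| = 16.8, R = (-1.723, 34.17). ∠GRF = 63.2° gives RF at -84.50° from the x-axis; with |RF| = 27.4, F = (0.9029, 6.892). The perpendicularity gives FP at right angles to RF, so FP runs at -174.5°; with |FP| = 20.3, P = (-19.30, 4.946). FP ⟂ PB, so PB runs at 95.50°; with |PB| = 20.4, B = (-21.26, 25.25). Then |RB| = |B − R| = 21.47.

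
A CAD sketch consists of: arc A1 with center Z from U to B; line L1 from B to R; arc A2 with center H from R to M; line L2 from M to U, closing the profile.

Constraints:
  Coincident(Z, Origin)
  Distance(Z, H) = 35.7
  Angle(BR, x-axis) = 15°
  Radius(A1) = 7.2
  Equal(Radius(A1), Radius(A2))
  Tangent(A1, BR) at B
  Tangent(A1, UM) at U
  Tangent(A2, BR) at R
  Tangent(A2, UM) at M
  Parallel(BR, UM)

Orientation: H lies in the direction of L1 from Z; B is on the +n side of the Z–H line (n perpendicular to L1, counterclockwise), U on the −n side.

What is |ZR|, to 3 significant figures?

36.4

The slot axis is L1's direction at 15.0°, so u = (cos 15.0°, sin 15.0°) = (0.966, 0.259) and n = (−sin 15.0°, cos 15.0°) = (-0.259, 0.966). Z is at the origin and H lies 35.7 along u from Z, so H = 35.7·u = (34.5, 9.24). Tangency of A1 to both parallel lines with radius 7.2 puts B and U at Z ± 7.2·n: B = (-1.86, 6.95), U = (1.86, -6.95). Equal radii place R and M the same way about H: R = H + 7.2·n = (32.6, 16.2), M = H − 7.2·n = (36.3, 2.29). Then |ZR| = |R − Z| = 36.4.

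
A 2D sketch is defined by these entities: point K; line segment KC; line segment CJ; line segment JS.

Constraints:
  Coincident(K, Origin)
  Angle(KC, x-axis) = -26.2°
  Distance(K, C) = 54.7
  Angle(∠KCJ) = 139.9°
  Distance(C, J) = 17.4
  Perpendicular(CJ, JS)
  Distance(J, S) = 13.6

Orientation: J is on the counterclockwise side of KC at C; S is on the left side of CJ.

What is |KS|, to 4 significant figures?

63.07

K is at the origin; KC runs at -26.2° with length 54.7, so C = 54.7·(cos -26.2°, sin -26.2°) = (49.08, -24.15). ∠KCJ = 139.9°, so CJ runs at -26.2° + (180° − 139.9°) = 13.90° from the x-axis; with |CJ| = 17.4, J = C + 17.4·(cos 13.90°, sin 13.90°) = (65.97, -19.97). The perpendicularity gives JS at right angles to CJ; with |JS| = 13.6 on the left of CJ, S = J + 13.6·(-0.2402, 0.9707) = (62.70, -6.769). Then |KS| = |S − K| = 63.07.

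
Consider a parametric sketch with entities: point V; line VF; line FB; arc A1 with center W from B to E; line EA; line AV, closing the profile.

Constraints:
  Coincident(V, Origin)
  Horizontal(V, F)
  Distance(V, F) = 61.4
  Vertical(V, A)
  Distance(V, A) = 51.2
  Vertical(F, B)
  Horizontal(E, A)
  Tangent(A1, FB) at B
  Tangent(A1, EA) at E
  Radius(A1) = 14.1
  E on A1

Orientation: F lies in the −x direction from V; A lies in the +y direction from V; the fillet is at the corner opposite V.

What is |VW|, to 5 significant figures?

60.114

V and A share the same x with |VA| = 51.2 and A on the +y side, so A = (0.0000, 51.200). The virtual corner opposite V is at (-61.400, 51.200). Since A1 is tangent to FB there, WB ⟂ FB and tangency of A1 to EA means the radius WE is perpendicular to EA, with radius 14.1, so the center W sits 14.1 in from both sides at W = (-47.300, 37.100). Then |VW| = |W − V| = 60.114.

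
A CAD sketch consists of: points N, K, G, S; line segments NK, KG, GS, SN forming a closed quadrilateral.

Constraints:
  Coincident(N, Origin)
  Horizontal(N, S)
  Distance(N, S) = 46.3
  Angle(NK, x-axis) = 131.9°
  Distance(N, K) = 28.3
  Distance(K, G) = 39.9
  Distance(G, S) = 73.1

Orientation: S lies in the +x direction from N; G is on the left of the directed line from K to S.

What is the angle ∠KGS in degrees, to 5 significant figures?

67.409°

Checks: |KG| = 39.90 ✓; |GS| = 73.10 ✓.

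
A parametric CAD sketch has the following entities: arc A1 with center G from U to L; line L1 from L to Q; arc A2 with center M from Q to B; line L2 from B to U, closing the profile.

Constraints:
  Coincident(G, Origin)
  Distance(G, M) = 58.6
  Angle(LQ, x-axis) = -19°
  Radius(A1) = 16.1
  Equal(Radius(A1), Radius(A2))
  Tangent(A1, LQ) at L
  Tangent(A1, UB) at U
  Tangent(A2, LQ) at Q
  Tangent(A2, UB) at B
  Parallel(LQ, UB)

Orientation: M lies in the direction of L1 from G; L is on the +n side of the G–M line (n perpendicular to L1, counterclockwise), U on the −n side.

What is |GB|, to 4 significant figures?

60.77

The slot axis is L1's direction at -19.0°, so u = (cos -19.0°, sin -19.0°) = (0.9455, -0.3256) and n = (−sin -19.0°, cos -19.0°) = (0.3256, 0.9455). G is at the origin and M lies 58.6 along u from G, so M = 58.6·u = (55.41, -19.08). Tangency of A1 to both parallel lines with radius 16.1 puts L and U at G ± 16.1·n: L = (5.242, 15.22), U = (-5.242, -15.22). Equal radii place Q and B the same way about M: Q = M + 16.1·n = (60.65, -3.855), B = M − 16.1·n = (50.17, -34.30). Then |GB| = |B − G| = 60.77.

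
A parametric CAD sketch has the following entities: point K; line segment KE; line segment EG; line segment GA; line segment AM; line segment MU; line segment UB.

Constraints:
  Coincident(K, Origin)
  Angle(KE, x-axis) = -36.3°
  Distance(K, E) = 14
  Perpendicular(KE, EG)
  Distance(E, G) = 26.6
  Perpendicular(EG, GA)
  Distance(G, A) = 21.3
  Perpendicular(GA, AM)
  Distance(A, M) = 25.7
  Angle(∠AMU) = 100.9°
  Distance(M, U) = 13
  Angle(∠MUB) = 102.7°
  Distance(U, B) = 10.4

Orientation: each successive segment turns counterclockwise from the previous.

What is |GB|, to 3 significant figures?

19.1

K is at the origin; KE runs at -36.3° with length 14.0, so E = (11.3, -8.29). KE is perpendicular to EG, so EG runs at 53.7°; with |EG| = 26.6, G = (27.0, 13.1). EG is perpendicular to GA, so GA runs at 144°; with |GA| = 21.3, A = (9.86, 25.8). GA ⟂ AM, so AM runs at -126°; with |AM| = 25.7, M = (-5.35, 5.05). ∠AMU = 100.9° gives MU at -47.2° from the x-axis; with |MU| = 13.0, U = (3.48, -4.49). ∠MUB = 102.7° gives UB at 30.1° from the x-axis; with |UB| = 10.4, B = (12.5, 0.724). Then |GB| = |B − G| = 19.1.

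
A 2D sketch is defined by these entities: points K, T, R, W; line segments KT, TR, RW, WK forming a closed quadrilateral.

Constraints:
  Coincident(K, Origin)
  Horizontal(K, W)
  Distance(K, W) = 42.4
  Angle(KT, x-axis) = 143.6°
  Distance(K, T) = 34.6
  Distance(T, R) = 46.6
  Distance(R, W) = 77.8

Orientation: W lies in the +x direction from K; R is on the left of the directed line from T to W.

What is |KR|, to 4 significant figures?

61.61

Checks: |TR| = 46.60 ✓; |RW| = 77.80 ✓.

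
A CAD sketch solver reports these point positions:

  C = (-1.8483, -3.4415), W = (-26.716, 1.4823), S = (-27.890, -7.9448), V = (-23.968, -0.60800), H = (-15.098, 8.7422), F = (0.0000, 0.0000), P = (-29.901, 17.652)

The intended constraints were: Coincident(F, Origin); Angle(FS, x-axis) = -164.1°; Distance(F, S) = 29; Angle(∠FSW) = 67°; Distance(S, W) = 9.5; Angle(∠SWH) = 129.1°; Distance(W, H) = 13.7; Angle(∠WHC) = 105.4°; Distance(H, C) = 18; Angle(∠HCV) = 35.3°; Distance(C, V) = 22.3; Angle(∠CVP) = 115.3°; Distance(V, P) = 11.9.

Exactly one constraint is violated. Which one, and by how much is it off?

Distance(V, P) = 11.9 — off by 7.30.

F = (0.00, 0.00) ✓; FS at -164.1° ✓; |FS| = 29.00 ✓; ∠FSW = 67.00° ✓; |SW| = 9.500 ✓; ∠SWH = 129.1° ✓; |WH| = 13.70 ✓; ∠WHC = 105.4° ✓; |HC| = 18.00 ✓; ∠HCV = 35.30° ✓; |CV| = 22.30 ✓; ∠CVP = 115.3° ✓; |VP| = 19.20 ✗.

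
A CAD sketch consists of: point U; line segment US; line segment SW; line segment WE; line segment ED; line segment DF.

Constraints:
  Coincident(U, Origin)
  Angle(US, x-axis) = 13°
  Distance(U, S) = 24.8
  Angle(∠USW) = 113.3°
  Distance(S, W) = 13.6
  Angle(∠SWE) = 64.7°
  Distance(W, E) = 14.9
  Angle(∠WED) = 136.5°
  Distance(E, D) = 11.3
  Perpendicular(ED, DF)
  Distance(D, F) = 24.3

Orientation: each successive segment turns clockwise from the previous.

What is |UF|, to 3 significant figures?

28.0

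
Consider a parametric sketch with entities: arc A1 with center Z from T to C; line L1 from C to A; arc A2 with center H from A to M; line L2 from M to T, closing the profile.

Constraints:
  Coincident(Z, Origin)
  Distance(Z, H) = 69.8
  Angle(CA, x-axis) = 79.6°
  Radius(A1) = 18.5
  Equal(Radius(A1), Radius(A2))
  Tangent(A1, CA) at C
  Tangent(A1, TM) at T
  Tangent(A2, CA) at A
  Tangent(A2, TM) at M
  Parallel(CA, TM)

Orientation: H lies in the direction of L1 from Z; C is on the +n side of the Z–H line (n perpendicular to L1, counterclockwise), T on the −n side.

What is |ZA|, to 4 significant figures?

72.21

The slot axis is L1's direction at 79.6°, so u = (cos 79.6°, sin 79.6°) = (0.1805, 0.9836) and n = (−sin 79.6°, cos 79.6°) = (-0.9836, 0.1805). Z is at the origin and H lies 69.8 along u from Z, so H = 69.8·u = (12.60, 68.65). Tangency of A1 to both parallel lines with radius 18.5 puts C and T at Z ± 18.5·n: C = (-18.20, 3.340), T = (18.20, -3.340). Equal radii place A and M the same way about H: A = H + 18.5·n = (-5.596, 71.99), M = H − 18.5·n = (30.80, 65.31). Then |ZA| = |A − Z| = 72.21.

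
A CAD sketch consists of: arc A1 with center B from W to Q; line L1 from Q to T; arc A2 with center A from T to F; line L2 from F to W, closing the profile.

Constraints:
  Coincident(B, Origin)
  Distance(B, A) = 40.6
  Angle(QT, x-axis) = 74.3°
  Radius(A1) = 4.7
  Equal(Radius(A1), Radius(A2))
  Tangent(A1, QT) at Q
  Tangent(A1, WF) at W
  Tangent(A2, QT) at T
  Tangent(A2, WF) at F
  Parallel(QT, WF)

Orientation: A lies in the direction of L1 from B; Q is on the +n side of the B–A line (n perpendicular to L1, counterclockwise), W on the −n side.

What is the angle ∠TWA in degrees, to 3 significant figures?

6.43°

The slot axis is L1's direction at 74.3°, so u = (cos 74.3°, sin 74.3°) = (0.271, 0.963) and n = (−sin 74.3°, cos 74.3°) = (-0.963, 0.271). B is at the origin and A lies 40.6 along u from B, so A = 40.6·u = (11.0, 39.1). Tangency of A1 to both parallel lines with radius 4.7 puts Q and W at B ± 4.7·n: Q = (-4.52, 1.27), W = (4.52, -1.27). Equal radii place T and F the same way about A: T = A + 4.7·n = (6.46, 40.4), F = A − 4.7·n = (15.5, 37.8). Then cos ∠TWA = WT·WA / (|WT||WA|), giving 6.43°.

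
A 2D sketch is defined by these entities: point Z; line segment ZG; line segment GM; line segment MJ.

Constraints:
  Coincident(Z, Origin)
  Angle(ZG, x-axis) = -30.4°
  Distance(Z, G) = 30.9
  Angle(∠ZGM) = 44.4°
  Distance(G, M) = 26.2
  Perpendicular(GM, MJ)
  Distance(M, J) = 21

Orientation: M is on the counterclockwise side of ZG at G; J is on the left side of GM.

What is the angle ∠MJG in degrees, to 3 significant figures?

51.3°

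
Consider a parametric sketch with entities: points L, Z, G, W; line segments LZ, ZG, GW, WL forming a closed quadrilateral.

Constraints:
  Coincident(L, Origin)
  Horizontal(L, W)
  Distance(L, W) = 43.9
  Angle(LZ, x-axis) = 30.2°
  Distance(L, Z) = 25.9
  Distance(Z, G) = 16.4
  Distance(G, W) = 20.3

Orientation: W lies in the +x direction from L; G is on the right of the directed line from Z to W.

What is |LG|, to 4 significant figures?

24.10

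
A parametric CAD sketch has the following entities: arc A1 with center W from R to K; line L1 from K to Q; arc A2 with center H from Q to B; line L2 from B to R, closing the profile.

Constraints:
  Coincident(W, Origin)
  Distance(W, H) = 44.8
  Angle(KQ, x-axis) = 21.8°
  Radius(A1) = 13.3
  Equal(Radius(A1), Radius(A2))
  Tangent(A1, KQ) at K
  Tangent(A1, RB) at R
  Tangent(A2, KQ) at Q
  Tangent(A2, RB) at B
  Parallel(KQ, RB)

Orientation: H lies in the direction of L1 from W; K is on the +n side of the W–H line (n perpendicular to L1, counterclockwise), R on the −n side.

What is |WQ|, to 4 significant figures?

46.73

The slot axis is L1's direction at 21.8°, so u = (cos 21.8°, sin 21.8°) = (0.9285, 0.3714) and n = (−sin 21.8°, cos 21.8°) = (-0.3714, 0.9285). W is at the origin and H lies 44.8 along u from W, so H = 44.8·u = (41.60, 16.64). Tangency of A1 to both parallel lines with radius 13.3 puts K and R at W ± 13.3·n: K = (-4.939, 12.35), R = (4.939, -12.35). Equal radii place Q and B the same way about H: Q = H + 13.3·n = (36.66, 28.99), B = H − 13.3·n = (46.54, 4.288). Then |WQ| = |Q − W| = 46.73.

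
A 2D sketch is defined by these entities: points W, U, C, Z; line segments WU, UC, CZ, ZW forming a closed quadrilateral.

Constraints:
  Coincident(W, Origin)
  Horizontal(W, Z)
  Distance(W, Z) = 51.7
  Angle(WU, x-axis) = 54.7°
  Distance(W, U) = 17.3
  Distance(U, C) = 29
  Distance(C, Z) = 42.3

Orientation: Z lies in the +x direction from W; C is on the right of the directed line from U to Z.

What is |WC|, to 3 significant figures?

19.1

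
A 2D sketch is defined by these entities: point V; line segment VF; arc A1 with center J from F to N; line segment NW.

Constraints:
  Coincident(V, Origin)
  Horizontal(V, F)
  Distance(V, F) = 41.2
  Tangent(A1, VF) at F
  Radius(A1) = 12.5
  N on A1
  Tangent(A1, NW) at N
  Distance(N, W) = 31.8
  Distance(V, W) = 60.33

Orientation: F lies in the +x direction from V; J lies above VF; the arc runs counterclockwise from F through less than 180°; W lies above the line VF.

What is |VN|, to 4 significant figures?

55.43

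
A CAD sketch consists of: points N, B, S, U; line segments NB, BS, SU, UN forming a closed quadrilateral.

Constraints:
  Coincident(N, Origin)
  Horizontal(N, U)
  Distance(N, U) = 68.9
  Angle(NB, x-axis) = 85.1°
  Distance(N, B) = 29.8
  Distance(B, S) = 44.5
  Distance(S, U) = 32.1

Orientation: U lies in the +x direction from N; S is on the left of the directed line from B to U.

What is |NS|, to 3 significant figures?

51.9

Checks: |BS| = 44.50 ✓; |SU| = 32.10 ✓.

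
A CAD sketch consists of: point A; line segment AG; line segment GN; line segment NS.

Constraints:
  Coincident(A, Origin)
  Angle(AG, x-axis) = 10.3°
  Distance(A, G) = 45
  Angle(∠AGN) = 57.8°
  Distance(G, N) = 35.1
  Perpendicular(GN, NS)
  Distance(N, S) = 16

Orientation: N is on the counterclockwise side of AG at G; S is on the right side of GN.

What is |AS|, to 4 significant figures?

55.21

A is at the origin; AG runs at 10.3° with length 45.0, so G = 45.0·(cos 10.3°, sin 10.3°) = (44.27, 8.046). ∠AGN = 57.8°, so GN runs at 10.3° + (180° − 57.8°) = 132.5° from the x-axis; with |GN| = 35.1, N = G + 35.1·(cos 132.5°, sin 132.5°) = (20.56, 33.92). The perpendicularity gives NS at right angles to GN; with |NS| = 16.0 on the right of GN, S = N + 16.0·(0.7373, 0.6756) = (32.36, 44.73). Then |AS| = |S − A| = 55.21.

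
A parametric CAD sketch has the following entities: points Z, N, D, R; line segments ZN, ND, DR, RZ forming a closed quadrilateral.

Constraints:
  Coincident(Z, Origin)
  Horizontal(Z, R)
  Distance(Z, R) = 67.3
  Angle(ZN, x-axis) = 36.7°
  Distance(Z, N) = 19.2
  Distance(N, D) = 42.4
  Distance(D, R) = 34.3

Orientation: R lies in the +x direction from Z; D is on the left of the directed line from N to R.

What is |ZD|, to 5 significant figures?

61.435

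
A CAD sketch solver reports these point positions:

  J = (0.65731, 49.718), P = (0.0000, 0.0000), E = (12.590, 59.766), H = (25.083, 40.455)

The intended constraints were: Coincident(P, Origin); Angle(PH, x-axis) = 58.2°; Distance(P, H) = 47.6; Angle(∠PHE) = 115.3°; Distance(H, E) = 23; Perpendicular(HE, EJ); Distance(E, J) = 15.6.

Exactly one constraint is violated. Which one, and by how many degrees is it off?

Perpendicular(HE, EJ) — off by 7.20°.

P = (0.00, 0.00) ✓; PH at 58.20° ✓; |PH| = 47.60 ✓; ∠PHE = 115.3° ✓; |HE| = 23.00 ✓; ∠(HE, EJ) = 97.20° ✗; |EJ| = 15.60 ✓.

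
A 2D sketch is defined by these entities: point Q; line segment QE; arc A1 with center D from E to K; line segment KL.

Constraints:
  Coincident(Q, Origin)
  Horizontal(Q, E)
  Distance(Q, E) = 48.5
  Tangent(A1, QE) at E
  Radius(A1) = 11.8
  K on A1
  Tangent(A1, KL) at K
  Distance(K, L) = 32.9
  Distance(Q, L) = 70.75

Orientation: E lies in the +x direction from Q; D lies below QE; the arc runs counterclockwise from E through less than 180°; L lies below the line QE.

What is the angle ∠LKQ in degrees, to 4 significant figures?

142.2°

Q is at the origin; QE is horizontal with |QE| = 48.5 and E on the +x side, so E = (48.50, 0.000). The tangent condition forces DE to be normal to QE, so D = E + (0, -11.8) = (48.50, -11.80). Since DK ⟂ KL (tangency), |DL| = √(11.8² + 32.9²) = 34.95 regardless of where K sits on A1. So L lies on both circle(Q, 70.75) and circle(D, 34.95); the below-QE intersection is L = (53.40, -46.41). K is the foot of the tangent from L: K = (38.06, -17.30).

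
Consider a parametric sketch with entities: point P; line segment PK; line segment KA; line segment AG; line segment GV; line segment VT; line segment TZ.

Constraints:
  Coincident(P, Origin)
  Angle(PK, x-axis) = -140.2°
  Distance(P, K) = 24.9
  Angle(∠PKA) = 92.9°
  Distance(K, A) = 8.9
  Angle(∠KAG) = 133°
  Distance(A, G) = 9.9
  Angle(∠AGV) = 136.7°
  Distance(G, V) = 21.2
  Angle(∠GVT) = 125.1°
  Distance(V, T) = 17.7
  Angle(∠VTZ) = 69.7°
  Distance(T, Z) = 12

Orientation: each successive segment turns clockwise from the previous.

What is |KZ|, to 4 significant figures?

27.00

P is at the origin; PK runs at -140.2° with length 24.9, so K = (-19.13, -15.94). ∠PKA = 92.9° gives KA at 132.7° from the x-axis; with |KA| = 8.9, A = (-25.17, -9.398). ∠KAG = 133.0° gives AG at 85.70° from the x-axis; with |AG| = 9.9, G = (-24.42, 0.4741). ∠AGV = 136.7° gives GV at 42.40° from the x-axis; with |GV| = 21.2, V = (-8.768, 14.77). ∠GVT = 125.1° gives VT at -12.50° from the x-axis; with |VT| = 17.7, T = (8.512, 10.94). ∠VTZ = 69.7° gives TZ at -122.8° from the x-axis; with |TZ| = 12.0, Z = (2.012, 0.8516). Then |KZ| = |Z − K| = 27.00.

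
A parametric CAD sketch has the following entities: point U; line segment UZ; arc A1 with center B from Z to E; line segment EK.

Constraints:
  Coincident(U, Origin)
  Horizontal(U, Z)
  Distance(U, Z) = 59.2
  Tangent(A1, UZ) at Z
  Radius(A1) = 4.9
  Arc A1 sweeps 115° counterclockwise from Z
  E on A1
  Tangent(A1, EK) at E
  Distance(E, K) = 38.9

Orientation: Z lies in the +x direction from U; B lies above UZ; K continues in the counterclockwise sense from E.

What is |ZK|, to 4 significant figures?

43.90

On A1, Z sits at bearing -90° from B; a 115° counterclockwise sweep puts E at bearing 25°, so E = B + 4.9·(cos 25°, sin 25°) = (63.64, 6.971). The tangent condition forces BE to be normal to EK, so EK runs along (−sin 25°, cos 25°); with |EK| = 38.9, K = (47.20, 42.23). Then |ZK| = |K − Z| = 43.90.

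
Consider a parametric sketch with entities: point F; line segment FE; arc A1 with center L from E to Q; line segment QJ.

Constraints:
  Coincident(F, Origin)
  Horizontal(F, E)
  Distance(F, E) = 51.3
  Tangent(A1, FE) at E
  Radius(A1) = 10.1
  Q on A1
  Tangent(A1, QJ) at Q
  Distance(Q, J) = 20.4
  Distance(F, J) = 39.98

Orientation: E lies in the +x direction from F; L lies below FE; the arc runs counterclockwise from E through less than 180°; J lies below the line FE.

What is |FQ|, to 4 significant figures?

42.77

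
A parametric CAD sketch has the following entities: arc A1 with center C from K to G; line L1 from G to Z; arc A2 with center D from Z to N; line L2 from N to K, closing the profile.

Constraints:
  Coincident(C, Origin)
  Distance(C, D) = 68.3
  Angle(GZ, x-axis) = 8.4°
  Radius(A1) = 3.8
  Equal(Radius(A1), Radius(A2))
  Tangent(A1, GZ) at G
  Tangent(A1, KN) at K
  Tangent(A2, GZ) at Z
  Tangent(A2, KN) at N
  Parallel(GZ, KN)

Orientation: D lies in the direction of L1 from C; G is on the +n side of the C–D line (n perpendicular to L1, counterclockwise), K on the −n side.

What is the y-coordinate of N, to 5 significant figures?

6.2182

Tangency of A1 to both parallel lines with radius 3.8 puts G and K at C ± 3.8·n: G = (-0.55512, 3.7592), K = (0.55512, -3.7592). Equal radii place Z and N the same way about D: Z = D + 3.8·n = (67.012, 13.737), N = D − 3.8·n = (68.122, 6.2182). So N.y = 6.2182.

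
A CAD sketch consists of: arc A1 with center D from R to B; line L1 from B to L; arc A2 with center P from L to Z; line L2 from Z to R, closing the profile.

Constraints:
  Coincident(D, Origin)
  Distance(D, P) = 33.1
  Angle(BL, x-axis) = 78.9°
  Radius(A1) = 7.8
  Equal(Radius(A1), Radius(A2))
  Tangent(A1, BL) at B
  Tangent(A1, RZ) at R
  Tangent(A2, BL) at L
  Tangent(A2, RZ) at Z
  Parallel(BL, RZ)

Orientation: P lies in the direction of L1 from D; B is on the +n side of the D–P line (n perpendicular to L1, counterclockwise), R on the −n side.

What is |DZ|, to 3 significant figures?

34.0

Tangency of A1 to both parallel lines with radius 7.8 puts B and R at D ± 7.8·n: B = (-7.65, 1.50), R = (7.65, -1.50). Equal radii place L and Z the same way about P: L = P + 7.8·n = (-1.28, 34.0), Z = P − 7.8·n = (14.0, 31.0). Then |DZ| = |Z − D| = 34.0.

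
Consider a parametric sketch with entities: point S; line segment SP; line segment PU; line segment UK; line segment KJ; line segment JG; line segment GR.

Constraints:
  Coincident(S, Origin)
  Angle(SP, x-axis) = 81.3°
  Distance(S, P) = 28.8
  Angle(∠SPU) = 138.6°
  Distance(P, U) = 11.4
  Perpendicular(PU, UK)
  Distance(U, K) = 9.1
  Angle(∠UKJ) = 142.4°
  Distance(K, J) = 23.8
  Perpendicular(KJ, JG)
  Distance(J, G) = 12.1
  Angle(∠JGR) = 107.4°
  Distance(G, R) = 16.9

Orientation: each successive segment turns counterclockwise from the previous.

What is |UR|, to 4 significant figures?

18.87

KJ is perpendicular to JG, so JG runs at -19.70°; with |JG| = 12.1, G = (-6.091, 6.660). ∠JGR = 107.4° gives GR at 52.90° from the x-axis; with |GR| = 16.9, R = (4.103, 20.14). Then |UR| = |R − U| = 18.87.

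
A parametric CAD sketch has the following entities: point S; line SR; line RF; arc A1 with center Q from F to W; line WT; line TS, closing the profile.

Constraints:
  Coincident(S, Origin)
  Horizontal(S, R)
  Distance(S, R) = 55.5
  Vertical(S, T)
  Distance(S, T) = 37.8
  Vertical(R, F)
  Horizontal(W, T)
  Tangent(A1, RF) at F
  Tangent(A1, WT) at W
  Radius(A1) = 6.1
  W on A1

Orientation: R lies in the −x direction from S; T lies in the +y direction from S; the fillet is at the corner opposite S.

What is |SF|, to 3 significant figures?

63.9

S is at the origin; S and R share the same y with |SR| = 55.5 and R on the −x side, so R = (-55.5, 0.00). S and T share the same x with |ST| = 37.8 and T on the +y side, so T = (0.00, 37.8). The virtual corner opposite S is at (-55.5, 37.8). The tangent condition forces QF to be normal to RF and tangency of A1 to WT means the radius QW is perpendicular to WT, with radius 6.1, so the center Q sits 6.1 in from both sides at Q = (-49.4, 31.7). That places the tangent points at F = (-55.5, 31.7) on RF and W = (-49.4, 37.8) on WT. Then |SF| = |F − S| = 63.9.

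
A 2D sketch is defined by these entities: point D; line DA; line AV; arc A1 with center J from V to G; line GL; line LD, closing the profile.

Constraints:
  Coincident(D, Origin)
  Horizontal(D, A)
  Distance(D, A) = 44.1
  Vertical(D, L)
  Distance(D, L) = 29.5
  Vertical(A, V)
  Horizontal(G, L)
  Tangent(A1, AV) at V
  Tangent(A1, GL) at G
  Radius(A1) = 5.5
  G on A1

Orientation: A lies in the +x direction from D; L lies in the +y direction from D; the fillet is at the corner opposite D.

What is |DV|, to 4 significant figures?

50.21

D is at the origin; D and A share the same y with |DA| = 44.1 and A on the +x side, so A = (44.10, 0.000). D and L share the same x with |DL| = 29.5 and L on the +y side, so L = (0.000, 29.50). The virtual corner opposite D is at (44.10, 29.50). A1 meets AV tangentially, so JV is at right angles to AV and since A1 is tangent to GL there, JG ⟂ GL, with radius 5.5, so the center J sits 5.5 in from both sides at J = (38.60, 24.00). That places the tangent points at V = (44.10, 24.00) on AV and G = (38.60, 29.50) on GL. Then |DV| = |V − D| = 50.21.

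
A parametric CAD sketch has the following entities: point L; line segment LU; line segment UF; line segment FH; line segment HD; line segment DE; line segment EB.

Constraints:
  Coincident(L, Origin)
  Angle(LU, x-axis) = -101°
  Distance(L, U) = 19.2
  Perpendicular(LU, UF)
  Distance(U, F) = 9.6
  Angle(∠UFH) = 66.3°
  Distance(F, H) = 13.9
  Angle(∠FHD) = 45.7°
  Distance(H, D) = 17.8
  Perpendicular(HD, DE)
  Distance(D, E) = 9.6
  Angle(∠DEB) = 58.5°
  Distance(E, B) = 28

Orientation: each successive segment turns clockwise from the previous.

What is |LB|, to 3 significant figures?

1.93

L is at the origin; LU runs at -101.0° with length 19.2, so U = (-3.66, -18.8). LU is perpendicular to UF, so UF runs at 169°; with |UF| = 9.6, F = (-13.1, -17.0). ∠UFH = 66.3° gives FH at 55.3° from the x-axis; with |FH| = 13.9, H = (-5.17, -5.59). ∠FHD = 45.7° gives HD at -79.0° from the x-axis; with |HD| = 17.8, D = (-1.78, -23.1). The perpendicularity gives DE at right angles to HD, so DE runs at -169°; with |DE| = 9.6, E = (-11.2, -24.9). ∠DEB = 58.5° gives EB at 69.5° from the x-axis; with |EB| = 28.0, B = (-1.40, 1.33). Then |LB| = |B − L| = 1.93.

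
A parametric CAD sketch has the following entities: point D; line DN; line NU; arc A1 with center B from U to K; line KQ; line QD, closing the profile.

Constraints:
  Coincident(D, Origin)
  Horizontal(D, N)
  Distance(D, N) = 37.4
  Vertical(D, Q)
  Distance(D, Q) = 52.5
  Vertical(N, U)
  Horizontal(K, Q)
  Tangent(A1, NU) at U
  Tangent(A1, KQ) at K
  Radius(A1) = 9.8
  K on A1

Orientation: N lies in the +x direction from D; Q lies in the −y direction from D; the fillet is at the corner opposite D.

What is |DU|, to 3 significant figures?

56.8

D is at the origin; DN is horizontal with |DN| = 37.4 and N on the +x side, so N = (37.4, 0.00). D and Q share the same x with |DQ| = 52.5 and Q on the −y side, so Q = (0.00, -52.5). The virtual corner opposite D is at (37.4, -52.5). Since A1 is tangent to NU there, BU ⟂ NU and the tangent condition forces BK to be normal to KQ, with radius 9.8, so the center B sits 9.8 in from both sides at B = (27.6, -42.7). That places the tangent points at U = (37.4, -42.7) on NU and K = (27.6, -52.5) on KQ. Then |DU| = |U − D| = 56.8.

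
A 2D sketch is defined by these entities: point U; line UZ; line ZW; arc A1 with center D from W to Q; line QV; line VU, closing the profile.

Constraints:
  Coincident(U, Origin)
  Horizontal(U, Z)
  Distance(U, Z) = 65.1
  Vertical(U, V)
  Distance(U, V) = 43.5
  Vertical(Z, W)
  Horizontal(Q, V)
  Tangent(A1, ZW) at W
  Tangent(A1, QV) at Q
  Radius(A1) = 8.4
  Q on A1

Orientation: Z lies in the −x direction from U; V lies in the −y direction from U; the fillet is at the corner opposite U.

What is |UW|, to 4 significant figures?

73.96

U is at the origin; UZ is horizontal with |UZ| = 65.1 and Z on the −x side, so Z = (-65.10, 0.000). U and V share the same x with |UV| = 43.5 and V on the −y side, so V = (0.000, -43.50). The virtual corner opposite U is at (-65.10, -43.50). A1 meets ZW tangentially, so DW is at right angles to ZW and the tangent condition forces DQ to be normal to QV, with radius 8.4, so the center D sits 8.4 in from both sides at D = (-56.70, -35.10). That places the tangent points at W = (-65.10, -35.10) on ZW and Q = (-56.70, -43.50) on QV. Then |UW| = |W − U| = 73.96.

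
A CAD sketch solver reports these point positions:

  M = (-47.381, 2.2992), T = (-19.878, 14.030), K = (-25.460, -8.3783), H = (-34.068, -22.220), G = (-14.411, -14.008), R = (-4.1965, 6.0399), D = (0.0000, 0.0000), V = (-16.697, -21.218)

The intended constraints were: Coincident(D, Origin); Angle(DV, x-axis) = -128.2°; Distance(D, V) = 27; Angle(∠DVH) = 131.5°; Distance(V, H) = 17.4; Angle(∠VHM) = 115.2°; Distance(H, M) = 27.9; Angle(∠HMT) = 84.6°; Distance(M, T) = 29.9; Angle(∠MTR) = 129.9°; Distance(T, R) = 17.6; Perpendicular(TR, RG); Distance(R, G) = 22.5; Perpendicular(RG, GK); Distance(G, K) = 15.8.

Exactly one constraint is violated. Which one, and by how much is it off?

Distance(G, K) = 15.8 — off by 3.40.

D = (0.00, 0.00) ✓; DV at -128.2° ✓; |DV| = 27.00 ✓; ∠DVH = 131.5° ✓; |VH| = 17.40 ✓; ∠VHM = 115.2° ✓; |HM| = 27.90 ✓; ∠HMT = 84.60° ✓; |MT| = 29.90 ✓; ∠MTR = 129.9° ✓; |TR| = 17.60 ✓; ∠(TR, RG) = 90.00° ✓; |RG| = 22.50 ✓; ∠(RG, GK) = 90.00° ✓; |GK| = 12.40 ✗.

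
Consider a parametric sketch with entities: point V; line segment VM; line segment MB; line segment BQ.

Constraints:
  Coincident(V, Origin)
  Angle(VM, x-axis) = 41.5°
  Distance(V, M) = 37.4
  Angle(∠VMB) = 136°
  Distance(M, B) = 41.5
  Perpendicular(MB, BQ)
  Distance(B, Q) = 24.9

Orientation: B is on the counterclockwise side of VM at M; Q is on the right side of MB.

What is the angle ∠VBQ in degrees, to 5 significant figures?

110.80°

∠VMB = 136.0°, so MB runs at 41.5° + (180° − 136.0°) = 85.500° from the x-axis; with |MB| = 41.5, B = M + 41.5·(cos 85.500°, sin 85.500°) = (31.267, 66.154). MB is perpendicular to BQ; with |BQ| = 24.9 on the right of MB, Q = B + 24.9·(0.99692, -0.078459) = (56.090, 64.200). Then cos ∠VBQ = BV·BQ / (|BV||BQ|), giving 110.80°.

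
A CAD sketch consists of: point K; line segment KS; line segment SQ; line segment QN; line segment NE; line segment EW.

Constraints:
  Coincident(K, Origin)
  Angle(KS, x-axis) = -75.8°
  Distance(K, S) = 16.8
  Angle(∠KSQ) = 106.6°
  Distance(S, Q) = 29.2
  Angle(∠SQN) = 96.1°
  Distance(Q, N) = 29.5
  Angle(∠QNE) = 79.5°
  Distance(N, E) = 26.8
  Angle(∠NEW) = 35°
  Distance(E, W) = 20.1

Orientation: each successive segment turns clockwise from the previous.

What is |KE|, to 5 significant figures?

15.276

K is at the origin; KS runs at -75.8° with length 16.8, so S = (4.1212, -16.287). ∠KSQ = 106.6° gives SQ at -149.20° from the x-axis; with |SQ| = 29.2, Q = (-20.960, -31.238). ∠SQN = 96.1° gives QN at 126.90° from the x-axis; with |QN| = 29.5, N = (-38.673, -7.6476). ∠QNE = 79.5° gives NE at 26.400° from the x-axis; with |NE| = 26.8, E = (-14.668, 4.2686). Then |KE| = |E − K| = 15.276.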